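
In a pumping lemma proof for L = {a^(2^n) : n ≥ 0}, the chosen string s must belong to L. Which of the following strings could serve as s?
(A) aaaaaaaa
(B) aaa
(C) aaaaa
(A) aaaaaaaa

The pumping lemma is applied to a string s that lies in L, so first check membership of each option:
- (A) aaaaaaaa has length 8 = 2^3, so it is in L ✓
- (B) aaa has length 3, strictly between 2^1 = 2 and 2^2 = 4, so it is not in L ✗
- (C) aaaaa has length 5, strictly between 2^2 = 4 and 2^3 = 8, so it is not in L ✗

Only (A) aaaaaaaa is in L, so it is the only candidate that could play the role of s.
(In a complete proof one picks s in terms of the pumping length p so that |s| ≥ p is guaranteed; a fixed string like aaaaaaaa illustrates the shape of such an s.)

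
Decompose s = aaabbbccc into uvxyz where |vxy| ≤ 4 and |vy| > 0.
u='aa', v='a', x='bb', y='b', z='ccc'

For s = aaabbbccc with pumping length p = 4:

One valid decomposition:
- u = 'aa'
- v = 'a'
- x = 'bb'
- y = 'b'
- z = 'ccc'

Verification:
- uvxyz = 'aa' + 'a' + 'bb' + 'b' + 'ccc' = aaabbbccc ✓
- |vxy| = |'abbb'| = 4 ≤ 4 ✓
- |vy| = |'ab'| = 2 > 0 ✓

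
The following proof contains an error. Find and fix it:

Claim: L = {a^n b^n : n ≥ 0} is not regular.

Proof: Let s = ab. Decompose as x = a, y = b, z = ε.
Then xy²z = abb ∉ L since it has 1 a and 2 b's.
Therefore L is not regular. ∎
Error: The string s = ab might be shorter than the pumping length p.

Correction: Choose s = a^p b^p to ensure |s| ≥ p. Also, the decomposition is wrong: with |xy| ≤ p, y cannot include b's when s starts with p a's.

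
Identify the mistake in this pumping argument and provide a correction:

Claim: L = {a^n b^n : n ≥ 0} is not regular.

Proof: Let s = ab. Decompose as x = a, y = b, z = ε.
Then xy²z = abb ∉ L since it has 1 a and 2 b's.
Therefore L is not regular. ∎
Error: The string s = ab might be shorter than the pumping length p.

Correction: Choose s = a^p b^p to ensure |s| ≥ p. Also, the decomposition is wrong: with |xy| ≤ p, y cannot include b's when s starts with p a's.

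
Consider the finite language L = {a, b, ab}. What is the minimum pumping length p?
p = 3

For a finite language L, the pumping lemma holds vacuously if p > max|s| for s ∈ L.

The longest string in L = {a, b, ab} has length 2.
If p = 3, then no string s ∈ L has |s| ≥ p, so the condition is vacuously true.

The minimum pumping length is p = 3.

Why no smaller p works: for any p ≤ 2, the longest string s ∈ L has |s| = 2 ≥ p, so it would
have to be pumpable; but pumping up (i = 2, 3, ...) produces ever longer strings, which cannot all lie in the
finite language L. So the pumping property fails for every p ≤ 2.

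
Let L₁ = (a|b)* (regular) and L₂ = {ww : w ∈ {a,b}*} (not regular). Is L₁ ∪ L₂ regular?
Yes — L₁ ∪ L₂ is regular.

{ww} ⊆ (a|b)*, so L₁ ∪ L₂ = (a|b)*, which is regular.

Note that the bare facts "L₁ regular, L₂ non-regular" do not settle the question by themselves: the closure of regular languages under ∪, ∩, complement and difference applies only when BOTH operands are regular. With a non-regular operand the result can come out regular or non-regular depending on the specific languages, so one has to work out L₁ ∪ L₂ for this particular pair, as above.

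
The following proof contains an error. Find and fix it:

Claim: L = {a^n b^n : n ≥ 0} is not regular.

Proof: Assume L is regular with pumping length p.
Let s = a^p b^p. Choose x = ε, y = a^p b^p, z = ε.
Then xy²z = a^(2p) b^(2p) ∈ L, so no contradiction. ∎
Error: The decomposition violates |xy| ≤ p. With y = a^p b^p, |xy| = |y| = 2p > p. (The proof also miscomputes xy²z, which would be a^p b^p a^p b^p rather than a^(2p) b^(2p), and it wrongly treats one harmless decomposition as settling the matter — the prover does not get to choose the decomposition.)

Correction: The pumping lemma requires |xy| ≤ p, and the argument must handle every decomposition satisfying |xy| ≤ p, |y| ≥ 1. Since s starts with p a's, any such y consists only of a's, say y = a^k with k ≥ 1. Then xy²z = a^(p+k) b^p has unequal numbers of a's and b's, so xy²z ∉ L — the required contradiction.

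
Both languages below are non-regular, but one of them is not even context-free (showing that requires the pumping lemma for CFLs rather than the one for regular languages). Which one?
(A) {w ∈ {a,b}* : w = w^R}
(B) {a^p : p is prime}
(B) {a^p : p is prime}

(B) {a^p : p is prime} requires the CFL pumping lemma.

- {w ∈ {a,b}* : w = w^R} is context-free (but not regular)
  • Can be shown non-regular with the regular pumping lemma
  • After pumping, the string is no longer symmetric

- {a^p : p is prime} is NOT context-free
  • Requires the CFL pumping lemma to prove
  • The CFL pumping lemma also fails because prime gaps are unbounded

The CFL pumping lemma is "stronger" in that it can prove non-membership
in the larger class of context-free languages.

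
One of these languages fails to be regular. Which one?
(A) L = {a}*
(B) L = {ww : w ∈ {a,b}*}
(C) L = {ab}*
(B) {ww : w ∈ {a,b}*}

(B) L = {ww : w ∈ {a,b}*} is NOT regular.

The pumping lemma can be used to prove this:
After pumping, the two halves no longer match

The other languages are regular because they can be recognized by finite automata.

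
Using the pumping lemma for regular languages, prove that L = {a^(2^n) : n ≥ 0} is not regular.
Assume for contradiction that L is regular, and let p ≥ 1 be the pumping length given by the pumping lemma.
Choose s = a^(2^p). Then s ∈ L and |s| = 2^p ≥ p.
By the pumping lemma, s = xyz for some x, y, z with |xy| ≤ p, |y| ≥ 1, and xy^i z ∈ L for every i ≥ 0.
Here y = a^k for some k with 1 ≤ k ≤ |xy| ≤ p, and p < 2^p.

Take i = 2: |xy²z| = 2^p + k.
Now 2^p < 2^p + k ≤ 2^p + p < 2^p + 2^p = 2^(p+1).
So |xy²z| lies strictly between the consecutive powers of two 2^p and 2^(p+1), hence is not a power of 2, and xy²z ∉ L.

This contradicts the pumping lemma, which requires xy^i z ∈ L for all i ≥ 0.
Hence L = {a^(2^n) : n ≥ 0} is not regular. ∎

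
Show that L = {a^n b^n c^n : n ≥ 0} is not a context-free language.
Assume for contradiction that L is context-free, and let p ≥ 1 be the pumping length given by the pumping lemma for CFLs.
Choose s = a^p b^p c^p. Then s ∈ L and |s| = 3p ≥ p.
By the CFL pumping lemma, s = uvxyz for some u, v, x, y, z with |vxy| ≤ p, |vy| ≥ 1, and uv^i xy^i z ∈ L for every i ≥ 0.

Because |vxy| ≤ p, the window vxy cannot contain both an a and a c: any substring of s containing both must include the entire block b^p plus at least one a and one c, so it has length ≥ p + 2 > p.
Hence at least one of the letters a, c does not occur in vy at all.

Take i = 0: the string uxz is obtained from s by deleting |vy| ≥ 1 symbols, so |uxz| = 3p − |vy| < 3p.
But the letter (a or c) that does not occur in vy still occurs exactly p times in uxz. Every string of L with exactly p copies of some letter is a^p b^p c^p, of length 3p. Since |uxz| < 3p, uxz ∉ L.

This contradicts the CFL pumping lemma, which requires uv^i xy^i z ∈ L for all i ≥ 0.
Hence L = {a^n b^n c^n : n ≥ 0} is not context-free. ∎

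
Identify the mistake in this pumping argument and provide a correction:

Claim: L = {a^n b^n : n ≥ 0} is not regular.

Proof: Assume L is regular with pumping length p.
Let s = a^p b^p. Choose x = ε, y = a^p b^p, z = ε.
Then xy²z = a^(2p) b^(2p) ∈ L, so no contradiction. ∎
Error: The decomposition violates |xy| ≤ p. With y = a^p b^p, |xy| = |y| = 2p > p. (The proof also miscomputes xy²z, which would be a^p b^p a^p b^p rather than a^(2p) b^(2p), and it wrongly treats one harmless decomposition as settling the matter — the prover does not get to choose the decomposition.)

Correction: The pumping lemma requires |xy| ≤ p, and the argument must handle every decomposition satisfying |xy| ≤ p, |y| ≥ 1. Since s starts with p a's, any such y consists only of a's, say y = a^k with k ≥ 1. Then xy²z = a^(p+k) b^p has unequal numbers of a's and b's, so xy²z ∉ L — the required contradiction.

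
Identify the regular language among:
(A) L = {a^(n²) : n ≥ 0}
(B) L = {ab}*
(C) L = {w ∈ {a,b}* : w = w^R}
(B) {ab}*

(B) L = {ab}* is regular.

This can be recognized by a finite automaton (DFA/NFA).
Regular expressions like {ab}* define regular languages.

The other choices are not regular:
- {a^(n²) : n ≥ 0}: After pumping, length is no longer a perfect square
- {w ∈ {a,b}* : w = w^R}: After pumping, the string is no longer symmetric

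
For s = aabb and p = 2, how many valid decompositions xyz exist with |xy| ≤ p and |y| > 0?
3

For s = 'aabb' with pumping length p = 2:

Constraints: |xy| ≤ 2, |y| > 0

Valid decompositions (|xy| ≤ p, |y| ≥ 1):
  • x='', y='a', z='abb'
  • x='a', y='a', z='bb'
  • x='', y='aa', z='bb'

Total count: 3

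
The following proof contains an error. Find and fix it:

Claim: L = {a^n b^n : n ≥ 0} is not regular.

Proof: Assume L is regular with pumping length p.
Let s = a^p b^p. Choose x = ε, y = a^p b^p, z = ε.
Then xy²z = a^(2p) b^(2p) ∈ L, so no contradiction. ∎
Error: The decomposition violates |xy| ≤ p. With y = a^p b^p, |xy| = |y| = 2p > p. (The proof also miscomputes xy²z, which would be a^p b^p a^p b^p rather than a^(2p) b^(2p), and it wrongly treats one harmless decomposition as settling the matter — the prover does not get to choose the decomposition.)

Correction: The pumping lemma requires |xy| ≤ p, and the argument must handle every decomposition satisfying |xy| ≤ p, |y| ≥ 1. Since s starts with p a's, any such y consists only of a's, say y = a^k with k ≥ 1. Then xy²z = a^(p+k) b^p has unequal numbers of a's and b's, so xy²z ∉ L — the required contradiction.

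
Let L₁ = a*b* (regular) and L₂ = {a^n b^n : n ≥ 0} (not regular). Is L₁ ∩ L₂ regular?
No — L₁ ∩ L₂ is not regular.

Every string a^n b^n already lies in a*b*, so L₁ ∩ L₂ = {a^n b^n : n ≥ 0} = L₂ itself, which is the standard non-regular language (pump s = a^p b^p).

Note that the bare facts "L₁ regular, L₂ non-regular" do not settle the question by themselves: the closure of regular languages under ∪, ∩, complement and difference applies only when BOTH operands are regular. With a non-regular operand the result can come out regular or non-regular depending on the specific languages, so one has to work out L₁ ∩ L₂ for this particular pair, as above.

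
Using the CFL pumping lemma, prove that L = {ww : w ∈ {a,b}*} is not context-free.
Assume for contradiction that L is context-free, and let p ≥ 1 be the pumping length given by the pumping lemma for CFLs.
Choose s = a^p b^p a^p b^p. Then s ∈ L (take w = a^p b^p) and |s| = 4p ≥ p.
By the CFL pumping lemma, s = uvxyz for some u, v, x, y, z with |vxy| ≤ p, |vy| ≥ 1, and uv^i xy^i z ∈ L for every i ≥ 0.

Write s as four blocks A₁ B₁ A₂ B₂ with A₁ = A₂ = a^p and B₁ = B₂ = b^p. Since |vxy| ≤ p, the window vxy lies inside at most two adjacent blocks. Take i = 0 and let t = uxz, so |t| = 4p − |vy| with 1 ≤ |vy| ≤ p. If |t| is odd, t ∉ L immediately, so assume |vy| is even (hence |vy| ≥ 2) and |t|/2 = 2p − |vy|/2, which satisfies p ≤ |t|/2 ≤ 2p − 1.

Case 1 (vxy inside A₁B₁): t = a^(p−j) b^(p−l) a^p b^p with j + l = |vy|. The second half of t has length < 2p, so it is a suffix of the trailing a^p b^p and ends in b; the first half is a^(p−j) b^(p−l) a^((j+l)/2), which ends in a because (j+l)/2 ≥ 1. The halves differ, so t ∉ L.

Case 2 (vxy inside B₁A₂, straddling the middle): t = a^p b^(p−j) a^(p−l) b^p with j + l = |vy|. If t = ww, then w is a prefix of t of length ≥ p, so w begins with a^p; and w is a suffix of t of length ≥ p, so w ends with b^p. That forces |w| ≥ 2p, contradicting |w| = |t|/2 ≤ 2p − 1. So t ∉ L.

Case 3 (vxy inside A₂B₂): t = a^p b^p a^(p−j) b^(p−l) with j + l = |vy|. The first half of t is a prefix of a^p b^p, so it begins with a; the second half is b^((j+l)/2) a^(p−j) b^(p−l), which begins with b. The halves differ, so t ∉ L.

In every case uv⁰xy⁰z = uxz ∉ L.

This contradicts the CFL pumping lemma, which requires uv^i xy^i z ∈ L for all i ≥ 0.
Hence L = {ww : w ∈ {a,b}*} is not context-free. ∎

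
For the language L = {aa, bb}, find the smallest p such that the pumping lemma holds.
p = 3

For a finite language L, the pumping lemma holds vacuously if p > max|s| for s ∈ L.

The longest string in L = {aa, bb} has length 2.
If p = 3, then no string s ∈ L has |s| ≥ p, so the condition is vacuously true.

The minimum pumping length is p = 3.

Why no smaller p works: for any p ≤ 2, the longest string s ∈ L has |s| = 2 ≥ p, so it would
have to be pumpable; but pumping up (i = 2, 3, ...) produces ever longer strings, which cannot all lie in the
finite language L. So the pumping property fails for every p ≤ 2.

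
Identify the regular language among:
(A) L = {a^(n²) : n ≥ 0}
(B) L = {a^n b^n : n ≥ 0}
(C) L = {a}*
(C) {a}*

(C) L = {a}* is regular.

This can be recognized by a finite automaton (DFA/NFA).
Regular expressions like {a}* define regular languages.

The other choices are not regular:
- {a^n b^n : n ≥ 0}: After pumping, the number of a's and b's become unequal
- {a^(n²) : n ≥ 0}: After pumping, length is no longer a perfect square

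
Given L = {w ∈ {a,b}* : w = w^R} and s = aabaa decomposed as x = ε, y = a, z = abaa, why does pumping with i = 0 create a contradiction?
xy⁰z = abaa ∉ L

Pumping with i = 0 replaces y = a by y⁰ = ε:
- Original: s = xyz = aabaa; aabaa reversed is aabaa, the same string, so it is a palindrome and is in L
- Pumped: xy⁰z = ε · ε · abaa = abaa
- abaa reversed is aaba ≠ abaa, so it is not a palindrome and is not in L

The pumping lemma would require xy⁰z ∈ L, so this decomposition yields a contradiction.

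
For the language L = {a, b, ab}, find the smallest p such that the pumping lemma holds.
p = 3

For a finite language L, the pumping lemma holds vacuously if p > max|s| for s ∈ L.

The longest string in L = {a, b, ab} has length 2.
If p = 3, then no string s ∈ L has |s| ≥ p, so the condition is vacuously true.

The minimum pumping length is p = 3.

Why no smaller p works: for any p ≤ 2, the longest string s ∈ L has |s| = 2 ≥ p, so it would
have to be pumpable; but pumping up (i = 2, 3, ...) produces ever longer strings, which cannot all lie in the
finite language L. So the pumping property fails for every p ≤ 2.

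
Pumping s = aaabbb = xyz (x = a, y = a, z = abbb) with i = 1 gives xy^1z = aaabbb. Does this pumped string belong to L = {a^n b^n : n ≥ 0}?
Yes

xy¹z = a · a · abbb = aaabbb.
aaabbb = a^3 b^3 has equal counts (3 = 3), so it is in L.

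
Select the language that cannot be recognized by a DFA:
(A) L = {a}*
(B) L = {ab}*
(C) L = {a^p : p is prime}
(C) {a^p : p is prime}

(C) L = {a^p : p is prime} is NOT regular.

The pumping lemma can be used to prove this:
After pumping, the length becomes composite

The other languages are regular because they can be recognized by finite automata.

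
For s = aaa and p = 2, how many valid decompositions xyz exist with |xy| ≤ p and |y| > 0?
3

For s = 'aaa' with pumping length p = 2:

Constraints: |xy| ≤ 2, |y| > 0

Valid decompositions (|xy| ≤ p, |y| ≥ 1):
  • x='', y='a', z='aa'
  • x='a', y='a', z='a'
  • x='', y='aa', z='a'

Total count: 3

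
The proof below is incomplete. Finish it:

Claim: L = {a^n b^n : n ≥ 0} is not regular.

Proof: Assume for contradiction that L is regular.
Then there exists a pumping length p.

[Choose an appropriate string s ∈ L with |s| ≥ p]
s = a^p b^p

This string is in L (has equal a's and b's) and has length 2p ≥ p.
Any decomposition xyz with |xy| ≤ p means y consists only of a's,
so pumping will unbalance the counts.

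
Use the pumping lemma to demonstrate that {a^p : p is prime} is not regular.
Assume for contradiction that L is regular, and let p ≥ 1 be the pumping length given by the pumping lemma.
Choose a prime q with q ≥ p (one exists because there are infinitely many primes) and let s = a^q. Then s ∈ L and |s| = q ≥ p.
By the pumping lemma, s = xyz for some x, y, z with |xy| ≤ p, |y| ≥ 1, and xy^i z ∈ L for every i ≥ 0.
Here y = a^k for some k with 1 ≤ k ≤ p, and xy^i z = a^(q + (i − 1)k) for every i ≥ 0.

Take i = q + 1: |xy^(q+1) z| = q + qk = q(k + 1).
Both factors satisfy q ≥ 2 and k + 1 ≥ 2, so q(k + 1) is composite, and xy^(q+1) z ∉ L.

This contradicts the pumping lemma, which requires xy^i z ∈ L for all i ≥ 0.
Hence L = {a^p : p is prime} is not regular. ∎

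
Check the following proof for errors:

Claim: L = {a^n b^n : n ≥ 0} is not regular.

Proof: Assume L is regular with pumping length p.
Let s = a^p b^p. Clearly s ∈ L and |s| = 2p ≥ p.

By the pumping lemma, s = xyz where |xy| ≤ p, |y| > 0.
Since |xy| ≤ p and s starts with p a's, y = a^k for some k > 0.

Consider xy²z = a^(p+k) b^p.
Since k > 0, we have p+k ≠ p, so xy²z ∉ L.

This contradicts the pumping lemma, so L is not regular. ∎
The proof is correct.

This proof is valid because:
1. The string s = a^p b^p is correctly in L
2. The decomposition analysis is correct: y must consist only of a's
3. The contradiction is valid: pumping increases a's but not b's
4. The conclusion follows logically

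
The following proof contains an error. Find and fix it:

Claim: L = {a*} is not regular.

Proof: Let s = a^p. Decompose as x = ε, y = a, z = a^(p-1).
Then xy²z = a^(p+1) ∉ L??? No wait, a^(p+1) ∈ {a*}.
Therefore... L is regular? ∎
Error: The proof attempts to show a*  is not regular, but a* IS regular!

Correction: a* is a regular language (recognized by a simple DFA with one accepting state and self-loop on 'a'). The pumping lemma can only prove non-regularity, not regularity. For regular languages, pumping always works.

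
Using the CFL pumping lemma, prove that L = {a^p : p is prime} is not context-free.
Assume for contradiction that L is context-free, and let p ≥ 1 be the pumping length given by the pumping lemma for CFLs.
Choose a prime q with q ≥ p and let s = a^q. Then s ∈ L and |s| = q ≥ p.
By the CFL pumping lemma, s = uvxyz for some u, v, x, y, z with |vxy| ≤ p, |vy| ≥ 1, and uv^i xy^i z ∈ L for every i ≥ 0.
All symbols are a's, so only lengths matter: let k = |vy|, with 1 ≤ k ≤ p. Then |uv^i xy^i z| = q + (i − 1)k.

Take i = q + 1: the length is q + qk = q(k + 1).
Both factors satisfy q ≥ 2 and k + 1 ≥ 2, so q(k + 1) is composite and uv^(q+1) xy^(q+1) z ∉ L.

This contradicts the CFL pumping lemma, which requires uv^i xy^i z ∈ L for all i ≥ 0.
Hence L = {a^p : p is prime} is not context-free. ∎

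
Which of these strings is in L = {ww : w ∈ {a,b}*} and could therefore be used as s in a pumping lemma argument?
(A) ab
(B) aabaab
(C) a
(B) aabaab

The pumping lemma is applied to a string s that lies in L, so first check membership of each option:
- (A) ab has length 2; its halves are a and b, which differ, so it is not in L ✗
- (B) aabaab splits into halves aab · aab, which are equal, so it is in L (w = aab) ✓
- (C) a has odd length 1, so it cannot be written as ww and is not in L ✗

Only (B) aabaab is in L, so it is the only candidate that could play the role of s.
(In a complete proof one picks s in terms of the pumping length p so that |s| ≥ p is guaranteed; a fixed string like aabaab illustrates the shape of such an s.)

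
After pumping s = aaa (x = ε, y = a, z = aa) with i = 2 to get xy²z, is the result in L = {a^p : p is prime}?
No

xy²z = ε · aa · aa = aaaa.
aaaa has length 4 = 2 × 2, which is not prime, so it is not in L.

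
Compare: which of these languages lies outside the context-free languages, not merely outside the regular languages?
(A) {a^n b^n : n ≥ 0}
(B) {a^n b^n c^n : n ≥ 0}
(B) {a^n b^n c^n : n ≥ 0}

(B) {a^n b^n c^n : n ≥ 0} requires the CFL pumping lemma.

- {a^n b^n : n ≥ 0} is context-free (but not regular)
  • Can be shown non-regular with the regular pumping lemma
  • After pumping, the number of a's and b's become unequal

- {a^n b^n c^n : n ≥ 0} is NOT context-free
  • Requires the CFL pumping lemma to prove
  • Cannot maintain three equal counts simultaneously

The CFL pumping lemma is "stronger" in that it can prove non-membership
in the larger class of context-free languages.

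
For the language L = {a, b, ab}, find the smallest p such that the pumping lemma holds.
p = 3

For a finite language L, the pumping lemma holds vacuously if p > max|s| for s ∈ L.

The longest string in L = {a, b, ab} has length 2.
If p = 3, then no string s ∈ L has |s| ≥ p, so the condition is vacuously true.

The minimum pumping length is p = 3.

Why no smaller p works: for any p ≤ 2, the longest string s ∈ L has |s| = 2 ≥ p, so it would
have to be pumpable; but pumping up (i = 2, 3, ...) produces ever longer strings, which cannot all lie in the
finite language L. So the pumping property fails for every p ≤ 2.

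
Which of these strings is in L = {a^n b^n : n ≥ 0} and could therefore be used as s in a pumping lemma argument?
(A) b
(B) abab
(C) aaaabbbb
(C) aaaabbbb

The pumping lemma is applied to a string s that lies in L, so first check membership of each option:
- (A) b has 0 a's and 1 b's; 0 ≠ 1, so it is not in L ✗
- (B) abab has an a after a b, so it is not of the form a^n b^n and is not in L ✗
- (C) aaaabbbb = a^4 b^4 has equal counts (4 = 4), so it is in L ✓

Only (C) aaaabbbb is in L, so it is the only candidate that could play the role of s.
(In a complete proof one picks s in terms of the pumping length p so that |s| ≥ p is guaranteed; a fixed string like aaaabbbb illustrates the shape of such an s.)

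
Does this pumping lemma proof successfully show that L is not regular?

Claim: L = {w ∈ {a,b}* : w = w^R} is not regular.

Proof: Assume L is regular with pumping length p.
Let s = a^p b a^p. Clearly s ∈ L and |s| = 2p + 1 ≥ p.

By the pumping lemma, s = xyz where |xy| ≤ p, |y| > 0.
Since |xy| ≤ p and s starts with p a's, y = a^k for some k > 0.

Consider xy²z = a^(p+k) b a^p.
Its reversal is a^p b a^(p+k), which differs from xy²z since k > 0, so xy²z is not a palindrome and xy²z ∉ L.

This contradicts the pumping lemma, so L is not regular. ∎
The proof is correct.

This proof is valid because:
1. s = a^p b a^p is in L and is chosen in terms of p, so |s| ≥ p holds for every p
2. The decomposition analysis is correct: |xy| ≤ p forces y to lie inside the leading a's
3. The contradiction is valid: a^(p+k) b a^p has more a's before the b than after it, so it is not a palindrome
4. The conclusion follows logically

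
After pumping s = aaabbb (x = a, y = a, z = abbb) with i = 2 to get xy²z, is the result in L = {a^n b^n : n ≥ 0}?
No

xy²z = a · aa · abbb = aaaabbb.
aaaabbb has 4 a's and 3 b's; 4 ≠ 3, so it is not in L.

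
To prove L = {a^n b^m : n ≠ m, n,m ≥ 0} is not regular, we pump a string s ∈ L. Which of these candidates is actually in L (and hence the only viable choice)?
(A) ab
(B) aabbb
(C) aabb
(B) aabbb

The pumping lemma is applied to a string s that lies in L, so first check membership of each option:
- (A) ab = a^1 b^1 has n = m = 1, so it is not in L ✗
- (B) aabbb = a^2 b^3 with 2 ≠ 3, so it is in L ✓
- (C) aabb = a^2 b^2 has n = m = 2, so it is not in L ✗

Only (B) aabbb is in L, so it is the only candidate that could play the role of s.
(In a complete proof one picks s in terms of the pumping length p so that |s| ≥ p is guaranteed; a fixed string like aabbb illustrates the shape of such an s.)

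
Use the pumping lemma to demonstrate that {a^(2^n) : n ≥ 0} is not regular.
Assume for contradiction that L is regular, and let p ≥ 1 be the pumping length given by the pumping lemma.
Choose s = a^(2^p). Then s ∈ L and |s| = 2^p ≥ p.
By the pumping lemma, s = xyz for some x, y, z with |xy| ≤ p, |y| ≥ 1, and xy^i z ∈ L for every i ≥ 0.
Here y = a^k for some k with 1 ≤ k ≤ |xy| ≤ p, and p < 2^p.

Take i = 2: |xy²z| = 2^p + k.
Now 2^p < 2^p + k ≤ 2^p + p < 2^p + 2^p = 2^(p+1).
So |xy²z| lies strictly between the consecutive powers of two 2^p and 2^(p+1), hence is not a power of 2, and xy²z ∉ L.

This contradicts the pumping lemma, which requires xy^i z ∈ L for all i ≥ 0.
Hence L = {a^(2^n) : n ≥ 0} is not regular. ∎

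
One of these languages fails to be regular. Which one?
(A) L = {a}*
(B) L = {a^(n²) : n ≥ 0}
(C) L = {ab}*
(B) {a^(n²) : n ≥ 0}

(B) L = {a^(n²) : n ≥ 0} is NOT regular.

The pumping lemma can be used to prove this:
After pumping, length is no longer a perfect square

The other languages are regular because they can be recognized by finite automata.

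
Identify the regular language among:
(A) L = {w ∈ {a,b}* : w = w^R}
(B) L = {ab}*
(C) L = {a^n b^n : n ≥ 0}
(B) {ab}*

(B) L = {ab}* is regular.

This can be recognized by a finite automaton (DFA/NFA).
Regular expressions like {ab}* define regular languages.

The other choices are not regular:
- {w ∈ {a,b}* : w = w^R}: After pumping, the string is no longer symmetric
- {a^n b^n : n ≥ 0}: After pumping, the number of a's and b's become unequal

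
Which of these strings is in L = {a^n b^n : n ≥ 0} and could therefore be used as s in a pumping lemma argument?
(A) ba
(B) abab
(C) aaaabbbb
(C) aaaabbbb

The pumping lemma is applied to a string s that lies in L, so first check membership of each option:
- (A) ba has an a after a b, so it is not of the form a^n b^n and is not in L ✗
- (B) abab has an a after a b, so it is not of the form a^n b^n and is not in L ✗
- (C) aaaabbbb = a^4 b^4 has equal counts (4 = 4), so it is in L ✓

Only (C) aaaabbbb is in L, so it is the only candidate that could play the role of s.
(In a complete proof one picks s in terms of the pumping length p so that |s| ≥ p is guaranteed; a fixed string like aaaabbbb illustrates the shape of such an s.)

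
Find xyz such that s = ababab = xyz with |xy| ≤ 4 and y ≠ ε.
x = 'ab', y = 'a', z = 'bab'

For s = ababab and p = 4, one valid decomposition is:
- x = 'ab' (length 2)
- y = 'a' (length 1)
- z = 'bab' (length 3)

Verification:
- xyz = 'ab' + 'a' + 'bab' = ababab ✓
- |xy| = 3 ≤ 4 ✓
- |y| = 1 > 0 ✓

All pumping lemma constraints are satisfied.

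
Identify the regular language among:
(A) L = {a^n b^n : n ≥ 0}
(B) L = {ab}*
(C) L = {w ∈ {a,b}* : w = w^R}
(B) {ab}*

(B) L = {ab}* is regular.

This can be recognized by a finite automaton (DFA/NFA).
Regular expressions like {ab}* define regular languages.

The other choices are not regular:
- {a^n b^n : n ≥ 0}: After pumping, the number of a's and b's become unequal
- {w ∈ {a,b}* : w = w^R}: After pumping, the string is no longer symmetric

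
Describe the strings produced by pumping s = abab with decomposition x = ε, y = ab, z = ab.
{xy^i z : i ≥ 0} = {(ab)^(i+1) : i ≥ 0} = {ab, abab, ababab, ...}

With x = ε, y = ab, z = ab: Pumping 'ab' gives strings of alternating a's and b's.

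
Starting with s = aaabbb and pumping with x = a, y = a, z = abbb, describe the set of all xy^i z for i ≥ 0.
{xy^i z : i ≥ 0} = {a^(2+i) b^3 : i ≥ 0} = {aabbb, aaabbb, aaaabbb, ...}

With x = a, y = a, z = abbb: Starting with aaabbb and pumping the second 'a', we get strings with 2+i a's followed by 3 b's for i = 0, 1, 2, ...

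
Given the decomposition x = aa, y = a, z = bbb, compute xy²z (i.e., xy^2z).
aaaabbb

Given x = 'aa', y = 'a', z = 'bbb' and i = 2:

xy^2z = x + y·y·...·y (2 times) + z
       = 'aa' + 'a'^2 + 'bbb'
       = 'aa' + 'aa' + 'bbb'
       = 'aaaabbb'

The pumped string is 'aaaabbb' with length 7.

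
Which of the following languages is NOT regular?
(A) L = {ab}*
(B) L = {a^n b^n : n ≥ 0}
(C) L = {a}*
(B) {a^n b^n : n ≥ 0}

(B) L = {a^n b^n : n ≥ 0} is NOT regular.

The pumping lemma can be used to prove this:
After pumping, the number of a's and b's become unequal

The other languages are regular because they can be recognized by finite automata.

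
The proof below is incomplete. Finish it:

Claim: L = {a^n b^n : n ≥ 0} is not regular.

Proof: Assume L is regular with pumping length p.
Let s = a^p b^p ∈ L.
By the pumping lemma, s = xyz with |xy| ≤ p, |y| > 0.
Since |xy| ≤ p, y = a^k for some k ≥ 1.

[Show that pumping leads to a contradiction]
Consider xy²z = a^(p+k) b^p.

Since k ≥ 1, we have p + k > p.
So xy²z has more a's than b's: (p+k) a's vs p b's.
This means xy²z ∉ L because a^n b^n requires equal counts.

This contradicts the pumping lemma which states xy²z ∈ L.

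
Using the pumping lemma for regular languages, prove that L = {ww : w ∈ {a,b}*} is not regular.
Assume for contradiction that L is regular, and let p ≥ 1 be the pumping length given by the pumping lemma.
Choose s = a^p b a^p b. Then s ∈ L (take w = a^p b) and |s| = 2p + 2 ≥ p.
By the pumping lemma, s = xyz for some x, y, z with |xy| ≤ p, |y| ≥ 1, and xy^i z ∈ L for every i ≥ 0.
Since |xy| ≤ p and the first p symbols of s are all a's, y = a^k for some k with 1 ≤ k ≤ p.

Take i = 2: t = xy²z = a^(p + k) b a^p b.
Suppose t = uu for some string u. The string t contains exactly two b's and ends in b, so u contains exactly one b and ends in b; hence u = a^j b for some j, and uu = a^j b a^j b. Comparing with t = a^(p + k) b a^p b forces j = p + k (first block) and j = p (second block), which is impossible since k ≥ 1. So t ∉ L.

This contradicts the pumping lemma, which requires xy^i z ∈ L for all i ≥ 0.
Hence L = {ww : w ∈ {a,b}*} is not regular. ∎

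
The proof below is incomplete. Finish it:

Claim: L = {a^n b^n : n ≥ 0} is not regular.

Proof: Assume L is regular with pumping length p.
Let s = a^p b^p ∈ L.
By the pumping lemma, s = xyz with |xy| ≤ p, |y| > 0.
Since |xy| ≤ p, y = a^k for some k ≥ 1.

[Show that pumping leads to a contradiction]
Consider xy²z = a^(p+k) b^p.

Since k ≥ 1, we have p + k > p.
So xy²z has more a's than b's: (p+k) a's vs p b's.
This means xy²z ∉ L because a^n b^n requires equal counts.

This contradicts the pumping lemma which states xy²z ∈ L.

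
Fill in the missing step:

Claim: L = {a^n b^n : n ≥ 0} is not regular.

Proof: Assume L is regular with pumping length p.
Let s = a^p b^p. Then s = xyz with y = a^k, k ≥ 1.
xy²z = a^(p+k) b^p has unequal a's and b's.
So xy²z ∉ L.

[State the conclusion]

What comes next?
This contradicts the pumping lemma for regular languages,
which guarantees xy^i z ∈ L for all i ≥ 0.

Since our assumption that L is regular leads to a contradiction,
we conclude that L = {a^n b^n : n ≥ 0} is NOT regular. ∎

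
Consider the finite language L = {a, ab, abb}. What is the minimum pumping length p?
p = 4

For a finite language L, the pumping lemma holds vacuously if p > max|s| for s ∈ L.

The longest string in L = {a, ab, abb} has length 3.
If p = 4, then no string s ∈ L has |s| ≥ p, so the condition is vacuously true.

The minimum pumping length is p = 4.

Why no smaller p works: for any p ≤ 3, the longest string s ∈ L has |s| = 3 ≥ p, so it would
have to be pumpable; but pumping up (i = 2, 3, ...) produces ever longer strings, which cannot all lie in the
finite language L. So the pumping property fails for every p ≤ 3.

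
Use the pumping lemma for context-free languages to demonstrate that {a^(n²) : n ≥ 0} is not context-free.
Assume for contradiction that L is context-free, and let p ≥ 1 be the pumping length given by the pumping lemma for CFLs.
Choose s = a^(p²). Then s ∈ L and |s| = p² ≥ p.
By the CFL pumping lemma, s = uvxyz for some u, v, x, y, z with |vxy| ≤ p, |vy| ≥ 1, and uv^i xy^i z ∈ L for every i ≥ 0.
All symbols are a's, so only lengths matter: let k = |vy|, with 1 ≤ k ≤ |vxy| ≤ p.

Take i = 2: |uv²xy²z| = p² + k, and p² < p² + k ≤ p² + p < (p + 1)².
So the length lies strictly between consecutive squares and is not a perfect square; uv²xy²z ∉ L.

This contradicts the CFL pumping lemma, which requires uv^i xy^i z ∈ L for all i ≥ 0.
Hence L = {a^(n²) : n ≥ 0} is not context-free. ∎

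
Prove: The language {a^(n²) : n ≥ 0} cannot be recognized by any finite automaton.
Assume for contradiction that L is regular, and let p ≥ 1 be the pumping length given by the pumping lemma.
Choose s = a^(p²). Then s ∈ L and |s| = p² ≥ p.
By the pumping lemma, s = xyz for some x, y, z with |xy| ≤ p, |y| ≥ 1, and xy^i z ∈ L for every i ≥ 0.
Here y = a^k for some k with 1 ≤ k ≤ |xy| ≤ p.

Take i = 2: |xy²z| = p² + k.
Now p² < p² + k ≤ p² + p < p² + 2p + 1 = (p + 1)².
So |xy²z| lies strictly between the consecutive squares p² and (p + 1)², hence is not a perfect square, and xy²z ∉ L.

This contradicts the pumping lemma, which requires xy^i z ∈ L for all i ≥ 0.
Hence L = {a^(n²) : n ≥ 0} is not regular. ∎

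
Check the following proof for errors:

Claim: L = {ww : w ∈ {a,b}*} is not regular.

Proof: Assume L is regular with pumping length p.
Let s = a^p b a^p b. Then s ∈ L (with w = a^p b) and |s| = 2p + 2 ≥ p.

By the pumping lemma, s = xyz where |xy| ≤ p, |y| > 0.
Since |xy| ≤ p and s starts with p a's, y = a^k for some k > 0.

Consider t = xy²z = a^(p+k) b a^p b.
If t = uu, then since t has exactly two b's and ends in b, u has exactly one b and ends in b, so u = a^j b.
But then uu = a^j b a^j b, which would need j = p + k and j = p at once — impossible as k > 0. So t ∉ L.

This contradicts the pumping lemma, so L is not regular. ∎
The proof is correct.

This proof is valid because:
1. s = a^p b a^p b is in L and is chosen in terms of p, so |s| ≥ p holds for every p
2. The decomposition analysis is correct: |xy| ≤ p forces y to lie inside the leading a's
3. The contradiction is valid: the argument shows a^(p+k) b a^p b cannot be split into two equal halves
4. The conclusion follows logically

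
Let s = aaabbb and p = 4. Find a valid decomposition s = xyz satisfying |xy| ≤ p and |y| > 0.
x = 'aa', y = 'ab', z = 'bb'

For s = aaabbb and p = 4, one valid decomposition is:
- x = 'aa' (length 2)
- y = 'ab' (length 2)
- z = 'bb' (length 2)

Verification:
- xyz = 'aa' + 'ab' + 'bb' = aaabbb ✓
- |xy| = 4 ≤ 4 ✓
- |y| = 2 > 0 ✓

All pumping lemma constraints are satisfied.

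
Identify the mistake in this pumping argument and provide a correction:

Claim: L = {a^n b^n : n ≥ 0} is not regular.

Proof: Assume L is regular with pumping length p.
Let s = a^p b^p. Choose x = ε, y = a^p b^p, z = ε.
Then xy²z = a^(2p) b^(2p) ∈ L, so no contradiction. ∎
Error: The decomposition violates |xy| ≤ p. With y = a^p b^p, |xy| = |y| = 2p > p. (The proof also miscomputes xy²z, which would be a^p b^p a^p b^p rather than a^(2p) b^(2p), and it wrongly treats one harmless decomposition as settling the matter — the prover does not get to choose the decomposition.)

Correction: The pumping lemma requires |xy| ≤ p, and the argument must handle every decomposition satisfying |xy| ≤ p, |y| ≥ 1. Since s starts with p a's, any such y consists only of a's, say y = a^k with k ≥ 1. Then xy²z = a^(p+k) b^p has unequal numbers of a's and b's, so xy²z ∉ L — the required contradiction.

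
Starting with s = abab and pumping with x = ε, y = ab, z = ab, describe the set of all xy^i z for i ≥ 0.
{xy^i z : i ≥ 0} = {(ab)^(i+1) : i ≥ 0} = {ab, abab, ababab, ...}

With x = ε, y = ab, z = ab: Pumping 'ab' gives strings of alternating a's and b's.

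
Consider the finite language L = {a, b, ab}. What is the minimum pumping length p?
p = 3

For a finite language L, the pumping lemma holds vacuously if p > max|s| for s ∈ L.

The longest string in L = {a, b, ab} has length 2.
If p = 3, then no string s ∈ L has |s| ≥ p, so the condition is vacuously true.

The minimum pumping length is p = 3.

Why no smaller p works: for any p ≤ 2, the longest string s ∈ L has |s| = 2 ≥ p, so it would
have to be pumpable; but pumping up (i = 2, 3, ...) produces ever longer strings, which cannot all lie in the
finite language L. So the pumping property fails for every p ≤ 2.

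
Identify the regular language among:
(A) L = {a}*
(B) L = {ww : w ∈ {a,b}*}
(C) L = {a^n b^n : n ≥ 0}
(A) {a}*

(A) L = {a}* is regular.

This can be recognized by a finite automaton (DFA/NFA).
Regular expressions like {a}* define regular languages.

The other choices are not regular:
- {a^n b^n : n ≥ 0}: After pumping, the number of a's and b's become unequal
- {ww : w ∈ {a,b}*}: After pumping, the two halves no longer match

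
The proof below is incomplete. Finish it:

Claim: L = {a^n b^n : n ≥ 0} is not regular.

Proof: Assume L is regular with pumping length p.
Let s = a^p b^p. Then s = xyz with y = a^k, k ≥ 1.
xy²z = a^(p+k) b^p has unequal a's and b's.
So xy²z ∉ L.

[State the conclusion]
This contradicts the pumping lemma for regular languages,
which guarantees xy^i z ∈ L for all i ≥ 0.

Since our assumption that L is regular leads to a contradiction,
we conclude that L = {a^n b^n : n ≥ 0} is NOT regular. ∎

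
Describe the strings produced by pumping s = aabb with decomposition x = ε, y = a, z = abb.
{xy^i z : i ≥ 0} = {a^(i+1) b^2 : i ≥ 0} = {abb, aabb, aaabb, ...}

With x = ε, y = a, z = abb: Starting with aabb and pumping the first 'a' (z = abb keeps the second 'a'), we get strings with i+1 a's followed by 2 b's for i = 0, 1, 2, ...; note bb is not produced because z always contributes one a.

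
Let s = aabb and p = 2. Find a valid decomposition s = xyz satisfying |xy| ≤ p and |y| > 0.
x = 'a', y = 'a', z = 'bb'

For s = aabb and p = 2, one valid decomposition is:
- x = 'a' (length 1)
- y = 'a' (length 1)
- z = 'bb' (length 2)

Verification:
- xyz = 'a' + 'a' + 'bb' = aabb ✓
- |xy| = 2 ≤ 2 ✓
- |y| = 1 > 0 ✓

All pumping lemma constraints are satisfied.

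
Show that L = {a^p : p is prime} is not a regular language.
Assume for contradiction that L is regular, and let p ≥ 1 be the pumping length given by the pumping lemma.
Choose a prime q with q ≥ p (one exists because there are infinitely many primes) and let s = a^q. Then s ∈ L and |s| = q ≥ p.
By the pumping lemma, s = xyz for some x, y, z with |xy| ≤ p, |y| ≥ 1, and xy^i z ∈ L for every i ≥ 0.
Here y = a^k for some k with 1 ≤ k ≤ p, and xy^i z = a^(q + (i − 1)k) for every i ≥ 0.

Take i = q + 1: |xy^(q+1) z| = q + qk = q(k + 1).
Both factors satisfy q ≥ 2 and k + 1 ≥ 2, so q(k + 1) is composite, and xy^(q+1) z ∉ L.

This contradicts the pumping lemma, which requires xy^i z ∈ L for all i ≥ 0.
Hence L = {a^p : p is prime} is not regular. ∎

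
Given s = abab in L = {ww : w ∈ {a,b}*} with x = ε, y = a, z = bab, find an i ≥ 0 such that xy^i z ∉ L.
i = 0

xy⁰z = ε · ε · bab = bab; bab has odd length 3, so it cannot be written as ww and is not in L.
(Other choices also work, e.g. i = 2, 3; only i = 1 is guaranteed to stay in L since xy¹z = s.)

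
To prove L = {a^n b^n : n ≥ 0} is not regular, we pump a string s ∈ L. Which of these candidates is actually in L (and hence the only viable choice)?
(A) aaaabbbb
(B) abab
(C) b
(A) aaaabbbb

The pumping lemma is applied to a string s that lies in L, so first check membership of each option:
- (A) aaaabbbb = a^4 b^4 has equal counts (4 = 4), so it is in L ✓
- (B) abab has an a after a b, so it is not of the form a^n b^n and is not in L ✗
- (C) b has 0 a's and 1 b's; 0 ≠ 1, so it is not in L ✗

Only (A) aaaabbbb is in L, so it is the only candidate that could play the role of s.
(In a complete proof one picks s in terms of the pumping length p so that |s| ≥ p is guaranteed; a fixed string like aaaabbbb illustrates the shape of such an s.)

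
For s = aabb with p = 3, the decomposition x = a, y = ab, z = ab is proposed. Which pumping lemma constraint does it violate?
Violated: xyz = s

The decomposition x = a, y = ab, z = ab for s = aabb with p = 3
violates the constraint: xyz = s

xyz = 'a' + 'ab' + 'ab' = 'aabab' ≠ 'aabb' = s. The decomposition doesn't reconstruct s.

Pumping lemma constraints:
1. xyz = s (decomposition is valid)
2. |xy| ≤ p
3. |y| > 0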